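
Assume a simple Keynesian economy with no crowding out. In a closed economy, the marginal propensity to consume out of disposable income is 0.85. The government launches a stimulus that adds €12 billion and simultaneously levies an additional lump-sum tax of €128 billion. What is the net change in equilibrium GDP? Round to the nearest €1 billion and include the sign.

Expenditure multiplier = 1/(1 − MPC) = 1/(1 − 0.85) = 1/0.15 ≈ 6.667.
ΔG contributes k·ΔG = (+€12 billion) / 0.15 = +€80 billion.
ΔT of +€128 billion changes first-round spending by −c·ΔT = −€108.8 billion, contributing k·(−c·ΔT) = (−€108.8 billion) / 0.15 ≈ −€725.3 billion.
Net ΔY = k(ΔG − c·ΔT) = (−€96.8 billion) / 0.15 ≈ −€645 billion.

−€645 billion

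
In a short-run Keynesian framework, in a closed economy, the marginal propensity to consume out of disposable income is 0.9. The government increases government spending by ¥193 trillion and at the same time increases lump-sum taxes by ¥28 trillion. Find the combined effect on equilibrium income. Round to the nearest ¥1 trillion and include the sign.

+¥1,678 trillion

Expenditure multiplier = 1/(1 − MPC) = 1/(1 − 0.9) = 1/0.1 = 10.
ΔG contributes k·ΔG = (+¥193 trillion) / 0.1 = +¥1,930 trillion.
ΔT of +¥28 trillion changes first-round spending by −c·ΔT = −¥25.2 trillion, contributing k·(−c·ΔT) = (−¥25.2 trillion) / 0.1 = −¥252 trillion.
Net ΔY = k(ΔG − c·ΔT) = (+¥167.8 trillion) / 0.1 = +¥1,678 trillion.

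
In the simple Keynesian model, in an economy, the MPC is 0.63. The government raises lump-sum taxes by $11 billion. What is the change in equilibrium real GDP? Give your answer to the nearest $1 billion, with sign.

A lump-sum tax change of +$11 billion shifts disposable income by −$11 billion; first-round consumption changes by −c × ΔT = −0.63 × (+$11 billion) = −$6.93 billion.
Expenditure multiplier = 1/(1 − MPC) = 1/(1 − 0.63) = 1/0.37 ≈ 2.703.
The tax multiplier is −c × k ≈ −1.703, so ΔY = k × (−c·ΔT) = (−$6.93 billion) / 0.37 ≈ −$19 billion.

−$19 billion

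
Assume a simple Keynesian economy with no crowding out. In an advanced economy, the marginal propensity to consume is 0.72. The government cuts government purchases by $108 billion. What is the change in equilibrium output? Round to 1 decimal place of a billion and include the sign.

Government-spending multiplier = 1/(1 − MPC) = 1/(1 − 0.72) = 1/0.28 ≈ 3.571.
ΔY = k × ΔG = (−$108 billion) / 0.28 ≈ −$385.7 billion.

−$385.7 billion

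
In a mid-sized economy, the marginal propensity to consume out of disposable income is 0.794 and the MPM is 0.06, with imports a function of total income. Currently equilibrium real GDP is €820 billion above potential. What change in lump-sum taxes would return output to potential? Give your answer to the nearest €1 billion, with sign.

+€275 billion

Spending multiplier = 1/(1 − c + m) = 1/(1 − 0.794 + 0.06) = 1/0.266 ≈ 3.759.
Tax multiplier = −c·k = −0.794/0.266 ≈ −2.985. Need ΔY = −€820 billion, so ΔT = ΔY/(−c·k) = −(−€820 billion) × 0.266 / 0.794 ≈ +€275 billion.
The government should raise lump-sum taxes by €275 billion.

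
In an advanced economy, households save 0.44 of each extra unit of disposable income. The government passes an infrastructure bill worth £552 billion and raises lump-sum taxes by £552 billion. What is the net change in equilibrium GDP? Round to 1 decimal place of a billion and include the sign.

+£552.0 billion

MPC = 1 − MPS = 1 − 0.44 = 0.56.
Expenditure multiplier = 1/(1 − MPC) = 1/(1 − 0.56) = 1/0.44 ≈ 2.273.
ΔG contributes k·ΔG = (+£552 billion) / 0.44 ≈ +£1,254.5 billion.
ΔT of +£552 billion changes first-round spending by −c·ΔT = −£309.12 billion, contributing k·(−c·ΔT) = (−£309.12 billion) / 0.44 ≈ −£702.5 billion.
With ΔG = ΔT and no other leakages, the balanced-budget multiplier is 1, so ΔY = ΔG = +£552 billion.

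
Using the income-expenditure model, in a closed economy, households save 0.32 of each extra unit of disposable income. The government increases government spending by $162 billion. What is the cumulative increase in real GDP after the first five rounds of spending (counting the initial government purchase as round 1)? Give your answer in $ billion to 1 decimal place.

MPC = 1 − MPS = 1 − 0.32 = 0.68.
Round 1 adds ΔG = $162 billion; each later round is MPC = 0.68 times the previous.
After 5 rounds: 162 + 110.16 + 74.9088 + 50.937984 + 34.63782912 = ΔG·(1 − c^5)/(1 − c) = 162 × (1 − 0.1453933568)/0.32 ≈ $432.6 billion.

$432.6 billion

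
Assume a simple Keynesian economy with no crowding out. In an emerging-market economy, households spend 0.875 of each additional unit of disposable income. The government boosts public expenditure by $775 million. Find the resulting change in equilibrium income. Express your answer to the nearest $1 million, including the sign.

Spending multiplier = 1/(1 − MPC) = 1/(1 − 0.875) = 1/0.125 = 8.
ΔY = k × ΔG = (+$775 million) / 0.125 = +$6,200 million.

+$6,200 million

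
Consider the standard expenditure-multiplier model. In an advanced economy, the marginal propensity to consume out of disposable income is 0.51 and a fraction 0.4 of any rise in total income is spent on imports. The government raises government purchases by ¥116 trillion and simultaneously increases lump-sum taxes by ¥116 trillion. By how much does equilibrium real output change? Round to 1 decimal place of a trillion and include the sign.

Expenditure multiplier = 1/(1 − c + m) = 1/(1 − 0.51 + 0.4) = 1/0.89 ≈ 1.124.
ΔG contributes k·ΔG = (+¥116 trillion) / 0.89 ≈ +¥130.3 trillion.
ΔT of +¥116 trillion changes first-round spending by −c·ΔT = −¥59.16 trillion, contributing k·(−c·ΔT) = (−¥59.16 trillion) / 0.89 ≈ −¥66.5 trillion.
Net ΔY = k(ΔG − c·ΔT) = (+¥56.84 trillion) / 0.89 ≈ +¥63.9 trillion.

+¥63.9 trillion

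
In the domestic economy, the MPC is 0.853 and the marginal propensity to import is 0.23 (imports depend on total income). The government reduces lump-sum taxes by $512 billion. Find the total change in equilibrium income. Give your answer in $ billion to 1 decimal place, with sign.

A lump-sum tax change of −$512 billion shifts disposable income by +$512 billion; first-round consumption changes by −c × ΔT = −0.853 × (−$512 billion) = +$436.736 billion.
Expenditure multiplier = 1/(1 − c + m) = 1/(1 − 0.853 + 0.23) = 1/0.377 ≈ 2.653.
The tax multiplier is −c × k ≈ −2.263, so ΔY = k × (−c·ΔT) = (+$436.736 billion) / 0.377 ≈ +$1,158.5 billion.

+$1,158.5 billion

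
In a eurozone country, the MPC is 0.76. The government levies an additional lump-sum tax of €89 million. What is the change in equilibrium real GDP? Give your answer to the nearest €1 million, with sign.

−€282 million

A lump-sum tax change of +€89 million shifts disposable income by −€89 million; first-round consumption changes by −c × ΔT = −0.76 × (+€89 million) = −€67.64 million.
Expenditure multiplier = 1/(1 − MPC) = 1/(1 − 0.76) = 1/0.24 ≈ 4.167.
The tax multiplier is −c × k ≈ −3.167, so ΔY = k × (−c·ΔT) = (−€67.64 million) / 0.24 ≈ −€282 million.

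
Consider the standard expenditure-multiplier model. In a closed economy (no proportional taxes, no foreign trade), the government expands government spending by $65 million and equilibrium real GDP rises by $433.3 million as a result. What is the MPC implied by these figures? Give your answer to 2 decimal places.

Implied spending multiplier k = ΔY/ΔG = 433.3/65 ≈ 6.6662.
Since k = 1/(1 − MPC), MPC = 1 − 1/k = 1 − ΔG/ΔY = 1 − 65/433.3 ≈ 0.85.

0.85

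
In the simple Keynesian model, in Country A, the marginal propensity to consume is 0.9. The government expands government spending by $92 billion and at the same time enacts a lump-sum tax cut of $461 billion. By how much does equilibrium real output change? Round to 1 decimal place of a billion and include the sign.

+$5,069.0 billion

Expenditure multiplier = 1/(1 − MPC) = 1/(1 − 0.9) = 1/0.1 = 10.
ΔG contributes k·ΔG = (+$92 billion) / 0.1 = +$920 billion.
ΔT of −$461 billion changes first-round spending by −c·ΔT = +$414.9 billion, contributing k·(−c·ΔT) = (+$414.9 billion) / 0.1 = +$4,149 billion.
Net ΔY = k(ΔG − c·ΔT) = (+$506.9 billion) / 0.1 = +$5,069 billion.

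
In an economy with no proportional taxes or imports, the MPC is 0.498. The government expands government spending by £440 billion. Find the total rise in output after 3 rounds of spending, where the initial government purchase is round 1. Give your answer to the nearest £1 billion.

Round 1 adds ΔG = £440 billion; each later round is MPC = 0.498 times the previous.
After 3 rounds: 440 + 219.12 + 109.12176 = ΔG·(1 − c^3)/(1 − c) = 440 × (1 − 0.123505992)/0.502 ≈ £768 billion.

£768 billion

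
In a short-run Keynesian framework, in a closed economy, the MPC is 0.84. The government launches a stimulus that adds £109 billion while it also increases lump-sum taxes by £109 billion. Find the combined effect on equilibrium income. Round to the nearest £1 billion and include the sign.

+£109 billion

Expenditure multiplier = 1/(1 − MPC) = 1/(1 − 0.84) = 1/0.16 = 6.25.
ΔG contributes k·ΔG = (+£109 billion) / 0.16 ≈ +£681.3 billion.
ΔT of +£109 billion changes first-round spending by −c·ΔT = −£91.56 billion, contributing k·(−c·ΔT) = (−£91.56 billion) / 0.16 ≈ −£572.3 billion.
With ΔG = ΔT and no other leakages, the balanced-budget multiplier is 1, so ΔY = ΔG = +£109 billion.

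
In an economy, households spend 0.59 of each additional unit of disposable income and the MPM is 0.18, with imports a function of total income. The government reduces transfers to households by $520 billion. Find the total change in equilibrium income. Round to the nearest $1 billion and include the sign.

The transfer change shifts disposable income by −$520 billion, so first-round consumption changes by c·ΔTR = 0.59 × (−$520 billion) = −$306.8 billion.
Expenditure multiplier = 1/(1 − c + m) = 1/(1 − 0.59 + 0.18) = 1/0.59 ≈ 1.695.
The transfer multiplier is c × k = 1, so ΔY = k × (c·ΔTR) = (−$306.8 billion) / 0.59 = −$520 billion.

−$520 billion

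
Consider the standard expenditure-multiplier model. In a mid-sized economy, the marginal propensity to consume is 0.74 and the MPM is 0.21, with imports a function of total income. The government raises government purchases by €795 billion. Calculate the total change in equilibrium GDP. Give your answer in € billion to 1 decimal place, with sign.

+€1,691.5 billion

Government-spending multiplier = 1/(1 − c + m) = 1/(1 − 0.74 + 0.21) = 1/0.47 ≈ 2.128.
ΔY = k × ΔG = (+€795 billion) / 0.47 ≈ +€1,691.5 billion.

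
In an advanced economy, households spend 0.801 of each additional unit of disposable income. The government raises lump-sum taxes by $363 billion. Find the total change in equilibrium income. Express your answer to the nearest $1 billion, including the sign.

−$1,461 billion

A lump-sum tax change of +$363 billion shifts disposable income by −$363 billion; first-round consumption changes by −c × ΔT = −0.801 × (+$363 billion) = −$290.763 billion.
Expenditure multiplier = 1/(1 − MPC) = 1/(1 − 0.801) = 1/0.199 ≈ 5.025.
The tax multiplier is −c × k ≈ −4.025, so ΔY = k × (−c·ΔT) = (−$290.763 billion) / 0.199 ≈ −$1,461 billion.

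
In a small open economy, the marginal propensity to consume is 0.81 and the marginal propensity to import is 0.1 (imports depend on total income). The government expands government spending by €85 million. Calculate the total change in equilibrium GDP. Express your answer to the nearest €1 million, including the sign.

+€293 million

Expenditure multiplier = 1/(1 − c + m) = 1/(1 − 0.81 + 0.1) = 1/0.29 ≈ 3.448.
ΔY = k × ΔG = (+€85 million) / 0.29 ≈ +€293 million.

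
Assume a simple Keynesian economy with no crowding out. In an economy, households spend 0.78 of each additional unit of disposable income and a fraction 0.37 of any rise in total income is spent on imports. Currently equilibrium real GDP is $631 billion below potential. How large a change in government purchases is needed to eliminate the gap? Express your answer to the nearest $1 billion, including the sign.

+$372 billion

Spending multiplier = 1/(1 − c + m) = 1/(1 − 0.78 + 0.37) = 1/0.59 ≈ 1.695.
Need ΔY = +$631 billion, so ΔG = ΔY/k = (+$631 billion) × 0.59 ≈ +$372 billion.
The government should increase government purchases by $372 billion.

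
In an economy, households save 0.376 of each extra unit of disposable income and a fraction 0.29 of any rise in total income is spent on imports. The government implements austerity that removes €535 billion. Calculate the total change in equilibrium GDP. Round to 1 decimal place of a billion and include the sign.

−€803.3 billion

MPC = 1 − MPS = 1 − 0.376 = 0.624.
Expenditure multiplier = 1/(1 − c + m) = 1/(1 − 0.624 + 0.29) = 1/0.666 ≈ 1.502.
ΔY = k × ΔG = (−€535 billion) / 0.666 ≈ −€803.3 billion.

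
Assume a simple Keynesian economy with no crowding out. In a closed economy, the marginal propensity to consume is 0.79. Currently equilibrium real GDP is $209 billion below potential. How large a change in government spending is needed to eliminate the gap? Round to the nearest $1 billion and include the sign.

Spending multiplier = 1/(1 − MPC) = 1/(1 − 0.79) = 1/0.21 ≈ 4.762.
Need ΔY = +$209 billion, so ΔG = ΔY/k = (+$209 billion) × 0.21 ≈ +$44 billion.
The government should increase government spending by $44 billion.

+$44 billion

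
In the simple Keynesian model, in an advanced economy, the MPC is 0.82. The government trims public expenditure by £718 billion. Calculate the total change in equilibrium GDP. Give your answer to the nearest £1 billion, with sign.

−£3,989 billion

Spending multiplier = 1/(1 − MPC) = 1/(1 − 0.82) = 1/0.18 ≈ 5.556.
ΔY = k × ΔG = (−£718 billion) / 0.18 ≈ −£3,989 billion.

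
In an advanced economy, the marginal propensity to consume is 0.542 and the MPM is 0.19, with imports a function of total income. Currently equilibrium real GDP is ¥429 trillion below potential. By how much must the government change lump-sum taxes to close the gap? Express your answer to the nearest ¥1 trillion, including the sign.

−¥513 trillion

Spending multiplier = 1/(1 − c + m) = 1/(1 − 0.542 + 0.19) = 1/0.648 ≈ 1.543.
Tax multiplier = −c·k = −0.542/0.648 ≈ −0.836. Need ΔY = +¥429 trillion, so ΔT = ΔY/(−c·k) = −(+¥429 trillion) × 0.648 / 0.542 ≈ −¥513 trillion.
The government should cut lump-sum taxes by ¥513 trillion.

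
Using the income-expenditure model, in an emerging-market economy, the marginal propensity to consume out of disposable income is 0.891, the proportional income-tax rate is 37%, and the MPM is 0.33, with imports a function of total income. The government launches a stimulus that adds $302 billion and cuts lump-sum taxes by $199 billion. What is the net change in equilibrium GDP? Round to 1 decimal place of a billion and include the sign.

Expenditure multiplier = 1/(1 − c(1−t) + m) = 1/(1 − 0.891×0.63 + 0.33) = 1/0.76867 ≈ 1.301.
ΔG contributes k·ΔG = (+$302 billion) / 0.76867 ≈ +$392.9 billion.
ΔT of −$199 billion changes first-round spending by −c·ΔT = +$177.309 billion, contributing k·(−c·ΔT) = (+$177.309 billion) / 0.76867 ≈ +$230.7 billion.
Net ΔY = k(ΔG − c·ΔT) = (+$479.309 billion) / 0.76867 ≈ +$623.6 billion.

+$623.6 billion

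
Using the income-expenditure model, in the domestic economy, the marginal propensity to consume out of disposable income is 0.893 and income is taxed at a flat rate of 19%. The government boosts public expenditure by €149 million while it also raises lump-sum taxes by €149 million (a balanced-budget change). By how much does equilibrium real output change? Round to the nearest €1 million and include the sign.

Expenditure multiplier = 1/(1 − c(1−t)) = 1/(1 − 0.893×0.81) = 1/0.27667 ≈ 3.614.
ΔG contributes k·ΔG = (+€149 million) / 0.27667 ≈ +€538.5 million.
ΔT of +€149 million changes first-round spending by −c·ΔT = −€133.057 million, contributing k·(−c·ΔT) = (−€133.057 million) / 0.27667 ≈ −€480.9 million.
Net ΔY = k(ΔG − c·ΔT) = (+€15.943 million) / 0.27667 ≈ +€58 million.

+€58 million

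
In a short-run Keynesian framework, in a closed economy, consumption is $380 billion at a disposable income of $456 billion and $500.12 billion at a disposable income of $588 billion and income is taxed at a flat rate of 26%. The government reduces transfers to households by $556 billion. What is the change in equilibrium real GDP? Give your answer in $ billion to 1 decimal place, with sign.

MPC = ΔC/ΔYd = (500.12 − 380)/(588 − 456) = 120.12/132 = 0.91.
The transfer change shifts disposable income by −$556 billion, so first-round consumption changes by c·ΔTR = 0.91 × (−$556 billion) = −$505.96 billion.
Expenditure multiplier = 1/(1 − c(1−t)) = 1/(1 − 0.91×0.74) = 1/0.3266 ≈ 3.062.
The transfer multiplier is c × k ≈ 2.786, so ΔY = k × (c·ΔTR) = (−$505.96 billion) / 0.3266 ≈ −$1,549.2 billion.

−$1,549.2 billion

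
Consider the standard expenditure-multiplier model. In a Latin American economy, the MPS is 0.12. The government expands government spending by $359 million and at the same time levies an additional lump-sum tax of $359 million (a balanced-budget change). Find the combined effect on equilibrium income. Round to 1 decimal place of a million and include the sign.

MPC = 1 − MPS = 1 − 0.12 = 0.88.
Expenditure multiplier = 1/(1 − MPC) = 1/(1 − 0.88) = 1/0.12 ≈ 8.333.
ΔG contributes k·ΔG = (+$359 million) / 0.12 ≈ +$2,991.7 million.
ΔT of +$359 million changes first-round spending by −c·ΔT = −$315.92 million, contributing k·(−c·ΔT) = (−$315.92 million) / 0.12 ≈ −$2,632.7 million.
With ΔG = ΔT and no other leakages, the balanced-budget multiplier is 1, so ΔY = ΔG = +$359 million.

+$359.0 million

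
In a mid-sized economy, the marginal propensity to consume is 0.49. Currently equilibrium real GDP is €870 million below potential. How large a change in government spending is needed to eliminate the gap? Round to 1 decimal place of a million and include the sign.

+€443.7 million

Spending multiplier = 1/(1 − MPC) = 1/(1 − 0.49) = 1/0.51 ≈ 1.961.
Need ΔY = +€870 million, so ΔG = ΔY/k = (+€870 million) × 0.51 = +€443.7 million.
The government should increase government spending by €443.7 million.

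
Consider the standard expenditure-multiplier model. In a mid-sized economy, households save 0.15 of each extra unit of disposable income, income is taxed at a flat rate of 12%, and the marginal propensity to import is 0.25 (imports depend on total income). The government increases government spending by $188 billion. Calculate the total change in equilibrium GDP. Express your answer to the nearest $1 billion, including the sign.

MPC = 1 − MPS = 1 − 0.15 = 0.85.
Expenditure multiplier = 1/(1 − c(1−t) + m) = 1/(1 − 0.85×0.88 + 0.25) = 1/0.502 ≈ 1.992.
ΔY = k × ΔG = (+$188 billion) / 0.502 ≈ +$375 billion.

+$375 billion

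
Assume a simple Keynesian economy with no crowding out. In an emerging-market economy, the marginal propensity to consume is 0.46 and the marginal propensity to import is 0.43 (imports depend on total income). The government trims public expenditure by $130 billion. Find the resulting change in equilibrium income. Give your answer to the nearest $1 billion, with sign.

−$134 billion

Spending multiplier = 1/(1 − c + m) = 1/(1 − 0.46 + 0.43) = 1/0.97 ≈ 1.031.
ΔY = k × ΔG = (−$130 billion) / 0.97 ≈ −$134 billion.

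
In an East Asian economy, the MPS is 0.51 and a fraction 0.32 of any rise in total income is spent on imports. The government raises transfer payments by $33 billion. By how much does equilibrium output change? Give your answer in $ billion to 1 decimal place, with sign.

MPC = 1 − MPS = 1 − 0.51 = 0.49.
The transfer change shifts disposable income by +$33 billion, so first-round consumption changes by c·ΔTR = 0.49 × (+$33 billion) = +$16.17 billion.
Expenditure multiplier = 1/(1 − c + m) = 1/(1 − 0.49 + 0.32) = 1/0.83 ≈ 1.205.
The transfer multiplier is c × k ≈ 0.59, so ΔY = k × (c·ΔTR) = (+$16.17 billion) / 0.83 ≈ +$19.5 billion.

+$19.5 billion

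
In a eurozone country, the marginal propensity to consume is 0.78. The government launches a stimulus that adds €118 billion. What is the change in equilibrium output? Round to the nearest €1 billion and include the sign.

+€536 billion

Government-spending multiplier = 1/(1 − MPC) = 1/(1 − 0.78) = 1/0.22 ≈ 4.545.
ΔY = k × ΔG = (+€118 billion) / 0.22 ≈ +€536 billion.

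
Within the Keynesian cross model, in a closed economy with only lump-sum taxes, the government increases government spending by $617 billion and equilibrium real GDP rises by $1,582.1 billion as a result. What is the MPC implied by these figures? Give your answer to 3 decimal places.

0.610

Implied spending multiplier k = ΔY/ΔG = 1,582.1/617 ≈ 2.5642.
Since k = 1/(1 − MPC), MPC = 1 − 1/k = 1 − ΔG/ΔY = 1 − 617/1,582.1 ≈ 0.610.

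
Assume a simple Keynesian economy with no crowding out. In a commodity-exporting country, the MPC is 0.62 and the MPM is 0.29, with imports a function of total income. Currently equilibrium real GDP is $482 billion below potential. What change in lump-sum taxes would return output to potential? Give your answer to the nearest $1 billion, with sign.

Spending multiplier = 1/(1 − c + m) = 1/(1 − 0.62 + 0.29) = 1/0.67 ≈ 1.493.
Tax multiplier = −c·k = −0.62/0.67 ≈ −0.925. Need ΔY = +$482 billion, so ΔT = ΔY/(−c·k) = −(+$482 billion) × 0.67 / 0.62 ≈ −$521 billion.
The government should cut lump-sum taxes by $521 billion.

−$521 billion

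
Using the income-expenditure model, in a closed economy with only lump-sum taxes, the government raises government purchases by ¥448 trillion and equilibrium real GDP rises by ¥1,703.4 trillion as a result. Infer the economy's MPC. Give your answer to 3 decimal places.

0.737

Implied spending multiplier k = ΔY/ΔG = 1,703.4/448 ≈ 3.8022.
Since k = 1/(1 − MPC), MPC = 1 − 1/k = 1 − ΔG/ΔY = 1 − 448/1,703.4 ≈ 0.737.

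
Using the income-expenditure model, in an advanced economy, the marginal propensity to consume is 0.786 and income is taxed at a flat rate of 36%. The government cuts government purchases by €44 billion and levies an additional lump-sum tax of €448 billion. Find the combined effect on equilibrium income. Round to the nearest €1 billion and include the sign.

−€797 billion

Expenditure multiplier = 1/(1 − c(1−t)) = 1/(1 − 0.786×0.64) = 1/0.49696 ≈ 2.012.
ΔG contributes k·ΔG = (−€44 billion) / 0.49696 ≈ −€88.5 billion.
ΔT of +€448 billion changes first-round spending by −c·ΔT = −€352.128 billion, contributing k·(−c·ΔT) = (−€352.128 billion) / 0.49696 ≈ −€708.6 billion.
Net ΔY = k(ΔG − c·ΔT) = (−€396.128 billion) / 0.49696 ≈ −€797 billion.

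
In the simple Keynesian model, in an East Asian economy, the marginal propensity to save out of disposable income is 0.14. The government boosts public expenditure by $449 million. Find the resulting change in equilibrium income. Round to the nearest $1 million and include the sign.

MPC = 1 − MPS = 1 − 0.14 = 0.86.
Spending multiplier = 1/(1 − MPC) = 1/(1 − 0.86) = 1/0.14 ≈ 7.143.
ΔY = k × ΔG = (+$449 million) / 0.14 ≈ +$3,207 million.

+$3,207 million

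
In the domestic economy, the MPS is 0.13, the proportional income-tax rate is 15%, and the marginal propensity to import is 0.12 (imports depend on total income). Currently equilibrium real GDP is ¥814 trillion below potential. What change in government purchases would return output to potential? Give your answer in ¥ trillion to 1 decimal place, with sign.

MPC = 1 − MPS = 1 − 0.13 = 0.87.
Spending multiplier = 1/(1 − c(1−t) + m) = 1/(1 − 0.87×0.85 + 0.12) = 1/0.3805 ≈ 2.628.
Need ΔY = +¥814 trillion, so ΔG = ΔY/k = (+¥814 trillion) × 0.3805 ≈ +¥309.7 trillion.
The government should increase government purchases by ¥309.7 trillion.

+¥309.7 trillion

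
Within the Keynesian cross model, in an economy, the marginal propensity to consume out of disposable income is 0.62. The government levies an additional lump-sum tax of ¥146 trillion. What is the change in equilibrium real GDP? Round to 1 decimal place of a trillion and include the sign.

A lump-sum tax change of +¥146 trillion shifts disposable income by −¥146 trillion; first-round consumption changes by −c × ΔT = −0.62 × (+¥146 trillion) = −¥90.52 trillion.
Expenditure multiplier = 1/(1 − MPC) = 1/(1 − 0.62) = 1/0.38 ≈ 2.632.
The tax multiplier is −c × k ≈ −1.632, so ΔY = k × (−c·ΔT) = (−¥90.52 trillion) / 0.38 ≈ −¥238.2 trillion.

−¥238.2 trillion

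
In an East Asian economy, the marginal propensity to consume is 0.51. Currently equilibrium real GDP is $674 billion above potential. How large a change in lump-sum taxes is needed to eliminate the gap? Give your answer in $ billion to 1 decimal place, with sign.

Spending multiplier = 1/(1 − MPC) = 1/(1 − 0.51) = 1/0.49 ≈ 2.041.
Tax multiplier = −c·k = −0.51/0.49 ≈ −1.041. Need ΔY = −$674 billion, so ΔT = ΔY/(−c·k) = −(−$674 billion) × 0.49 / 0.51 ≈ +$647.6 billion.
The government should raise lump-sum taxes by $647.6 billion.

+$647.6 billion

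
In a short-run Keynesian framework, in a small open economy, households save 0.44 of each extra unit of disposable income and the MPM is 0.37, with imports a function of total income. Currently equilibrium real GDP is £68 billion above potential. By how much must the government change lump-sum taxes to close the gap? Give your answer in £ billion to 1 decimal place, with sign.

MPC = 1 − MPS = 1 − 0.44 = 0.56.
Spending multiplier = 1/(1 − c + m) = 1/(1 − 0.56 + 0.37) = 1/0.81 ≈ 1.235.
Tax multiplier = −c·k = −0.56/0.81 ≈ −0.691. Need ΔY = −£68 billion, so ΔT = ΔY/(−c·k) = −(−£68 billion) × 0.81 / 0.56 ≈ +£98.4 billion.
The government should raise lump-sum taxes by £98.4 billion.

+£98.4 billion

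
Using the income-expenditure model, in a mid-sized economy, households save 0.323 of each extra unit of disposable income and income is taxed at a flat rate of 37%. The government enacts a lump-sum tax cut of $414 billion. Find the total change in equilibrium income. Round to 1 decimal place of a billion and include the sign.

+$488.7 billion

MPC = 1 − MPS = 1 − 0.323 = 0.677.
A lump-sum tax change of −$414 billion shifts disposable income by +$414 billion; first-round consumption changes by −c × ΔT = −0.677 × (−$414 billion) = +$280.278 billion.
Expenditure multiplier = 1/(1 − c(1−t)) = 1/(1 − 0.677×0.63) = 1/0.57349 ≈ 1.744.
The tax multiplier is −c × k ≈ −1.18, so ΔY = k × (−c·ΔT) = (+$280.278 billion) / 0.57349 ≈ +$488.7 billion.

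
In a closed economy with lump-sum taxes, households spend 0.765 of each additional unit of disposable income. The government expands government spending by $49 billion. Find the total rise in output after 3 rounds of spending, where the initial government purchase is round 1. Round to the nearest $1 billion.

Round 1 adds ΔG = $49 billion; each later round is MPC = 0.765 times the previous.
After 3 rounds: 49 + 37.485 + 28.676025 = ΔG·(1 − c^3)/(1 − c) = 49 × (1 − 0.447697125)/0.235 ≈ $115 billion.

$115 billion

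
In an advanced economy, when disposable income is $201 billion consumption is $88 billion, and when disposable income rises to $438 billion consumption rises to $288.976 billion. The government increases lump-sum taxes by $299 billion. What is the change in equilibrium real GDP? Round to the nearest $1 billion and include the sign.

−$1,668 billion

MPC = ΔC/ΔYd = (288.976 − 88)/(438 − 201) = 200.976/237 = 0.848.
A lump-sum tax change of +$299 billion shifts disposable income by −$299 billion; first-round consumption changes by −c × ΔT = −0.848 × (+$299 billion) = −$253.552 billion.
Expenditure multiplier = 1/(1 − MPC) = 1/(1 − 0.848) = 1/0.152 ≈ 6.579.
The tax multiplier is −c × k ≈ −5.579, so ΔY = k × (−c·ΔT) = (−$253.552 billion) / 0.152 ≈ −$1,668 billion.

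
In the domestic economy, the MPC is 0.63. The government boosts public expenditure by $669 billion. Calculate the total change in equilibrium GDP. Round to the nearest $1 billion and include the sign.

Expenditure multiplier = 1/(1 − MPC) = 1/(1 − 0.63) = 1/0.37 ≈ 2.703.
ΔY = k × ΔG = (+$669 billion) / 0.37 ≈ +$1,808 billion.

+$1,808 billion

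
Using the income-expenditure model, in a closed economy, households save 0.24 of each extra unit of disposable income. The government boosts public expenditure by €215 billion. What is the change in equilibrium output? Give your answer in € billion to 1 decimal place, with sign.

+€895.8 billion

MPC = 1 − MPS = 1 − 0.24 = 0.76.
Expenditure multiplier = 1/(1 − MPC) = 1/(1 − 0.76) = 1/0.24 ≈ 4.167.
ΔY = k × ΔG = (+€215 billion) / 0.24 ≈ +€895.8 billion.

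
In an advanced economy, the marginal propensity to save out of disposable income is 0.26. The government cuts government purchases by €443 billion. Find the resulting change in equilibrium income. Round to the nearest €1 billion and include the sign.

−€1,704 billion

MPC = 1 − MPS = 1 − 0.26 = 0.74.
Expenditure multiplier = 1/(1 − MPC) = 1/(1 − 0.74) = 1/0.26 ≈ 3.846.
ΔY = k × ΔG = (−€443 billion) / 0.26 ≈ −€1,704 billion.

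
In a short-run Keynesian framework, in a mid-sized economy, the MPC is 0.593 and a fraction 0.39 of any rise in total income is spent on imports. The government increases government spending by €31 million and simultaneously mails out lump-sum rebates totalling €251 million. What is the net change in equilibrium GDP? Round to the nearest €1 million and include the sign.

+€226 million

Expenditure multiplier = 1/(1 − c + m) = 1/(1 − 0.593 + 0.39) = 1/0.797 ≈ 1.255.
ΔG contributes k·ΔG = (+€31 million) / 0.797 ≈ +€38.9 million.
ΔT of −€251 million changes first-round spending by −c·ΔT = +€148.843 million, contributing k·(−c·ΔT) = (+€148.843 million) / 0.797 ≈ +€186.8 million.
Net ΔY = k(ΔG − c·ΔT) = (+€179.843 million) / 0.797 ≈ +€226 million.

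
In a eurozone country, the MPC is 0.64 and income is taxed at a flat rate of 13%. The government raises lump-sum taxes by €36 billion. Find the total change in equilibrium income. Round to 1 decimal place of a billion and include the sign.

A lump-sum tax change of +€36 billion shifts disposable income by −€36 billion; first-round consumption changes by −c × ΔT = −0.64 × (+€36 billion) = −€23.04 billion.
Expenditure multiplier = 1/(1 − c(1−t)) = 1/(1 − 0.64×0.87) = 1/0.4432 ≈ 2.256.
The tax multiplier is −c × k ≈ −1.444, so ΔY = k × (−c·ΔT) = (−€23.04 billion) / 0.4432 ≈ −€52 billion.

−€52.0 billion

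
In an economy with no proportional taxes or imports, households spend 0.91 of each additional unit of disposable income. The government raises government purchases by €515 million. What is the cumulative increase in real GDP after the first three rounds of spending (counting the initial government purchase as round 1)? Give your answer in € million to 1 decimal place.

€1,410.1 million

Round 1 adds ΔG = €515 million; each later round is MPC = 0.91 times the previous.
After 3 rounds: 515 + 468.65 + 426.4715 = ΔG·(1 − c^3)/(1 − c) = 515 × (1 − 0.753571)/0.09 ≈ €1,410.1 million.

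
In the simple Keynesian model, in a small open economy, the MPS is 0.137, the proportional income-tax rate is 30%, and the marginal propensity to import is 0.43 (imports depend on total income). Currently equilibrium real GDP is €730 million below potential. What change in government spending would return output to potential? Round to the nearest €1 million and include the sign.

MPC = 1 − MPS = 1 − 0.137 = 0.863.
Spending multiplier = 1/(1 − c(1−t) + m) = 1/(1 − 0.863×0.7 + 0.43) = 1/0.8259 ≈ 1.211.
Need ΔY = +€730 million, so ΔG = ΔY/k = (+€730 million) × 0.8259 ≈ +€603 million.
The government should increase government spending by €603 million.

+€603 million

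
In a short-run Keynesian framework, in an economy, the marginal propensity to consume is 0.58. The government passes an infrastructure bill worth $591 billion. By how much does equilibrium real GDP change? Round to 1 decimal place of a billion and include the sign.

+$1,407.1 billion

Expenditure multiplier = 1/(1 − MPC) = 1/(1 − 0.58) = 1/0.42 ≈ 2.381.
ΔY = k × ΔG = (+$591 billion) / 0.42 ≈ +$1,407.1 billion.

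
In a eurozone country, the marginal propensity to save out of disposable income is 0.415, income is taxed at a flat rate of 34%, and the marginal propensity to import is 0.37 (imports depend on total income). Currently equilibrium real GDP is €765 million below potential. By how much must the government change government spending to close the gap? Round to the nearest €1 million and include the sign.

+€753 million

MPC = 1 − MPS = 1 − 0.415 = 0.585.
Spending multiplier = 1/(1 − c(1−t) + m) = 1/(1 − 0.585×0.66 + 0.37) = 1/0.9839 ≈ 1.016.
Need ΔY = +€765 million, so ΔG = ΔY/k = (+€765 million) × 0.9839 ≈ +€753 million.
The government should increase government spending by €753 million.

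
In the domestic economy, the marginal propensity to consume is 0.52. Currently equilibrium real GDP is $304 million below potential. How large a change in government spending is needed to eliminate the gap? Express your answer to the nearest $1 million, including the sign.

+$146 million

Spending multiplier = 1/(1 − MPC) = 1/(1 − 0.52) = 1/0.48 ≈ 2.083.
Need ΔY = +$304 million, so ΔG = ΔY/k = (+$304 million) × 0.48 ≈ +$146 million.
The government should increase government spending by $146 million.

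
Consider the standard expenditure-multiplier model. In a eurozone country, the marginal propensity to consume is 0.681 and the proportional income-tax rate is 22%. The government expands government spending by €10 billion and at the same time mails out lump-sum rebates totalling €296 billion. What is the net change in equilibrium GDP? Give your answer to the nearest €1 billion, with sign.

Expenditure multiplier = 1/(1 − c(1−t)) = 1/(1 − 0.681×0.78) = 1/0.46882 ≈ 2.133.
ΔG contributes k·ΔG = (+€10 billion) / 0.46882 ≈ +€21.3 billion.
ΔT of −€296 billion changes first-round spending by −c·ΔT = +€201.576 billion, contributing k·(−c·ΔT) = (+€201.576 billion) / 0.46882 ≈ +€430 billion.
Net ΔY = k(ΔG − c·ΔT) = (+€211.576 billion) / 0.46882 ≈ +€451 billion.

+€451 billion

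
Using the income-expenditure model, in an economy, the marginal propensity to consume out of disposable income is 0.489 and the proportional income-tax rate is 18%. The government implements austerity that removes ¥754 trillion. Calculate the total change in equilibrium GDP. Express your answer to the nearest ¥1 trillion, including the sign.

−¥1,259 trillion

Spending multiplier = 1/(1 − c(1−t)) = 1/(1 − 0.489×0.82) = 1/0.59902 ≈ 1.669.
ΔY = k × ΔG = (−¥754 trillion) / 0.59902 ≈ −¥1,259 trillion.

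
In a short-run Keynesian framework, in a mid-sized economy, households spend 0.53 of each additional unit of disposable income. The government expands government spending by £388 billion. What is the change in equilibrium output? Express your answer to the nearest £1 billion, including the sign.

Spending multiplier = 1/(1 − MPC) = 1/(1 − 0.53) = 1/0.47 ≈ 2.128.
ΔY = k × ΔG = (+£388 billion) / 0.47 ≈ +£826 billion.

+£826 billion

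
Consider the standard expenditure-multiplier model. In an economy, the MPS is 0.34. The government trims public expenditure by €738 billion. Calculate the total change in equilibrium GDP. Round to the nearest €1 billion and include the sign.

MPC = 1 − MPS = 1 − 0.34 = 0.66.
Government-spending multiplier = 1/(1 − MPC) = 1/(1 − 0.66) = 1/0.34 ≈ 2.941.
ΔY = k × ΔG = (−€738 billion) / 0.34 ≈ −€2,171 billion.

−€2,171 billion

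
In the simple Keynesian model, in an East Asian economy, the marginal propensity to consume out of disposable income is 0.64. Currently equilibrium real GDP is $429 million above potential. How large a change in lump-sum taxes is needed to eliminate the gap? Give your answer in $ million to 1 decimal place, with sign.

Spending multiplier = 1/(1 − MPC) = 1/(1 − 0.64) = 1/0.36 ≈ 2.778.
Tax multiplier = −c·k = −0.64/0.36 ≈ −1.778. Need ΔY = −$429 million, so ΔT = ΔY/(−c·k) = −(−$429 million) × 0.36 / 0.64 ≈ +$241.3 million.
The government should raise lump-sum taxes by $241.3 million.

+$241.3 million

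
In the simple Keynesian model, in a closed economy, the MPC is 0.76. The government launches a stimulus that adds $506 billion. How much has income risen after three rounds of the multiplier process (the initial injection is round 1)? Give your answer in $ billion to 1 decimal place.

$1,182.8 billion

Round 1 adds ΔG = $506 billion; each later round is MPC = 0.76 times the previous.
After 3 rounds: 506 + 384.56 + 292.2656 = ΔG·(1 − c^3)/(1 − c) = 506 × (1 − 0.438976)/0.24 ≈ $1,182.8 billion.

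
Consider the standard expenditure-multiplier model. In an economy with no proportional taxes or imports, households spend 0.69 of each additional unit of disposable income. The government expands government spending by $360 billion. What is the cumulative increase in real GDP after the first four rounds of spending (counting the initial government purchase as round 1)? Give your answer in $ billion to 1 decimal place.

$898.1 billion

Round 1 adds ΔG = $360 billion; each later round is MPC = 0.69 times the previous.
After 4 rounds: 360 + 248.4 + 171.396 + 118.26324 = ΔG·(1 − c^4)/(1 − c) = 360 × (1 − 0.22667121)/0.31 ≈ $898.1 billion.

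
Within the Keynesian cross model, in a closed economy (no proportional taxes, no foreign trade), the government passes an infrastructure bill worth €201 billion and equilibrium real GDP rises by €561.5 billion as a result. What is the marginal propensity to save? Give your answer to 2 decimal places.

0.36

Implied spending multiplier k = ΔY/ΔG = 561.5/201 ≈ 2.7935.
Since k = 1/(1 − MPC), MPC = 1 − 1/k = 1 − ΔG/ΔY = 1 − 201/561.5 ≈ 0.64.
MPS = 1 − MPC = 0.36.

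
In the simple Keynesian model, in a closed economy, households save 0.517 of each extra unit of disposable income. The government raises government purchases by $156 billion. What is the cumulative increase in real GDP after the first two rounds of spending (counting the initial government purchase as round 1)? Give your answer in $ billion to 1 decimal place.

MPC = 1 − MPS = 1 − 0.517 = 0.483.
Round 1 adds ΔG = $156 billion; each later round is MPC = 0.483 times the previous.
After 2 rounds: 156 + 75.348 = ΔG·(1 − c^2)/(1 − c) = 156 × (1 − 0.233289)/0.517 ≈ $231.3 billion.

$231.3 billion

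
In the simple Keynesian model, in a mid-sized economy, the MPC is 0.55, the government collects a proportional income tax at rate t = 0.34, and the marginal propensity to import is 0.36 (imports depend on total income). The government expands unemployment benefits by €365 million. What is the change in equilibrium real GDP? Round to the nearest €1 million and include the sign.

The transfer change shifts disposable income by +€365 million, so first-round consumption changes by c·ΔTR = 0.55 × (+€365 million) = +€200.75 million.
Expenditure multiplier = 1/(1 − c(1−t) + m) = 1/(1 − 0.55×0.66 + 0.36) = 1/0.997 ≈ 1.003.
The transfer multiplier is c × k ≈ 0.552, so ΔY = k × (c·ΔTR) = (+€200.75 million) / 0.997 ≈ +€201 million.

+€201 million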